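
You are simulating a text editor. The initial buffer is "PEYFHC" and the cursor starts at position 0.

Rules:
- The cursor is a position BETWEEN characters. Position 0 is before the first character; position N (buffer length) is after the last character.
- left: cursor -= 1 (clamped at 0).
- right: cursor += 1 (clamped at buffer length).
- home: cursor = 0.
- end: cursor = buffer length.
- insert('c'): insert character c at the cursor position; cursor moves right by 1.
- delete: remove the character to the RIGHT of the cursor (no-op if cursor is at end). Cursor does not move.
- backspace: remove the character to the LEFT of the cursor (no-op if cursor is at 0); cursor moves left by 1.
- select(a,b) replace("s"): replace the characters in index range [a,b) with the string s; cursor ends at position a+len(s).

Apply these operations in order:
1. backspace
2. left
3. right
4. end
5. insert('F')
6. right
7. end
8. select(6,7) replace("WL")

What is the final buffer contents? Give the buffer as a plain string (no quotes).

Answer: PEYFHCWL

Derivation:
After op 1 (backspace): buf='PEYFHC' cursor=0
After op 2 (left): buf='PEYFHC' cursor=0
After op 3 (right): buf='PEYFHC' cursor=1
After op 4 (end): buf='PEYFHC' cursor=6
After op 5 (insert('F')): buf='PEYFHCF' cursor=7
After op 6 (right): buf='PEYFHCF' cursor=7
After op 7 (end): buf='PEYFHCF' cursor=7
After op 8 (select(6,7) replace("WL")): buf='PEYFHCWL' cursor=8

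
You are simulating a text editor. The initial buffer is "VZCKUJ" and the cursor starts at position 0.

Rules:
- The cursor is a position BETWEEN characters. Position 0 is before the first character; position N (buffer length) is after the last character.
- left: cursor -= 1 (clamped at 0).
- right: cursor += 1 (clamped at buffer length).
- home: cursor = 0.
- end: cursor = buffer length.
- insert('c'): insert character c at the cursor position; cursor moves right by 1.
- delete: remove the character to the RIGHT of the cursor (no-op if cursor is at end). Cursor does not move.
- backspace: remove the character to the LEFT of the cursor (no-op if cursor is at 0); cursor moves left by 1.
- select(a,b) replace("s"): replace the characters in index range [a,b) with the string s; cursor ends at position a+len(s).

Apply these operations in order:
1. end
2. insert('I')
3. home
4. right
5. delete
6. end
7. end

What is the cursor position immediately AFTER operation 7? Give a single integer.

Answer: 6

Derivation:
After op 1 (end): buf='VZCKUJ' cursor=6
After op 2 (insert('I')): buf='VZCKUJI' cursor=7
After op 3 (home): buf='VZCKUJI' cursor=0
After op 4 (right): buf='VZCKUJI' cursor=1
After op 5 (delete): buf='VCKUJI' cursor=1
After op 6 (end): buf='VCKUJI' cursor=6
After op 7 (end): buf='VCKUJI' cursor=6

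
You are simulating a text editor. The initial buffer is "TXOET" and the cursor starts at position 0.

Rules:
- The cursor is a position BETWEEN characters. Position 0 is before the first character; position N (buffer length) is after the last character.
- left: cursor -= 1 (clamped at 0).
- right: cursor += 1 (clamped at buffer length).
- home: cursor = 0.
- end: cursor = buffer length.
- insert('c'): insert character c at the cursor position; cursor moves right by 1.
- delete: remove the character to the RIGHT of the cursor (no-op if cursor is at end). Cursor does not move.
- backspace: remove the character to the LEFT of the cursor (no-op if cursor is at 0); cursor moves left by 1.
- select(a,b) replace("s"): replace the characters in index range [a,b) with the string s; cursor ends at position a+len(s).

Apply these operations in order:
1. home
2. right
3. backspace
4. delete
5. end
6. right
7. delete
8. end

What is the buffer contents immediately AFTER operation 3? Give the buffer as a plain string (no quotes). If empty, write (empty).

Answer: XOET

Derivation:
After op 1 (home): buf='TXOET' cursor=0
After op 2 (right): buf='TXOET' cursor=1
After op 3 (backspace): buf='XOET' cursor=0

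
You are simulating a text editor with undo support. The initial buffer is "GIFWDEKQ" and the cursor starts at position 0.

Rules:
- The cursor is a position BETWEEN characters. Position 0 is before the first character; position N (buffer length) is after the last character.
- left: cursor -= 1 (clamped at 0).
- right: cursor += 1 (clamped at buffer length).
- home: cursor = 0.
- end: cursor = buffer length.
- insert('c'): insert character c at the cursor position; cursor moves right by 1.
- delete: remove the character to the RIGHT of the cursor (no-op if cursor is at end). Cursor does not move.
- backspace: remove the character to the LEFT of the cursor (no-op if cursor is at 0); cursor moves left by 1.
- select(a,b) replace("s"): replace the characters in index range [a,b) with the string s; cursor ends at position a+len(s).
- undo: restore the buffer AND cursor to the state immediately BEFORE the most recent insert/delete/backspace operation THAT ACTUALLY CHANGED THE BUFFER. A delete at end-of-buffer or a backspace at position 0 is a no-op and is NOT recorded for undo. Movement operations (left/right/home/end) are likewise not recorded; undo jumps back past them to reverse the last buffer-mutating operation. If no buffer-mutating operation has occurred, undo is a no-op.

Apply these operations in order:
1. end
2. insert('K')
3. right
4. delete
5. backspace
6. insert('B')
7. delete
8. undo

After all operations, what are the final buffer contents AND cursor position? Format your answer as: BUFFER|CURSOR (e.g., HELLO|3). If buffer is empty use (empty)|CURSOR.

Answer: GIFWDEKQ|8

Derivation:
After op 1 (end): buf='GIFWDEKQ' cursor=8
After op 2 (insert('K')): buf='GIFWDEKQK' cursor=9
After op 3 (right): buf='GIFWDEKQK' cursor=9
After op 4 (delete): buf='GIFWDEKQK' cursor=9
After op 5 (backspace): buf='GIFWDEKQ' cursor=8
After op 6 (insert('B')): buf='GIFWDEKQB' cursor=9
After op 7 (delete): buf='GIFWDEKQB' cursor=9
After op 8 (undo): buf='GIFWDEKQ' cursor=8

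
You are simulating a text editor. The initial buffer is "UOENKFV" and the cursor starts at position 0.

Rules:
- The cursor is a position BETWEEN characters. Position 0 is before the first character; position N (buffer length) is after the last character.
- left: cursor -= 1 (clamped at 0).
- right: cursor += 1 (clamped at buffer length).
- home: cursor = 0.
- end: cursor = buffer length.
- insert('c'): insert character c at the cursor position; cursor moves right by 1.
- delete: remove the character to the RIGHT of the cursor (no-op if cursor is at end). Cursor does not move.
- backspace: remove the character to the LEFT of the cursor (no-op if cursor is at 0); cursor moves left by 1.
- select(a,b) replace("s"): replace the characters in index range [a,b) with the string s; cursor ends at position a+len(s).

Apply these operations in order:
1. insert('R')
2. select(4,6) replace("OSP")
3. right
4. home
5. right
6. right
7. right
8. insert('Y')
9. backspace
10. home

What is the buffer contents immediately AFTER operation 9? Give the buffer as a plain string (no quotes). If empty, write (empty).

After op 1 (insert('R')): buf='RUOENKFV' cursor=1
After op 2 (select(4,6) replace("OSP")): buf='RUOEOSPFV' cursor=7
After op 3 (right): buf='RUOEOSPFV' cursor=8
After op 4 (home): buf='RUOEOSPFV' cursor=0
After op 5 (right): buf='RUOEOSPFV' cursor=1
After op 6 (right): buf='RUOEOSPFV' cursor=2
After op 7 (right): buf='RUOEOSPFV' cursor=3
After op 8 (insert('Y')): buf='RUOYEOSPFV' cursor=4
After op 9 (backspace): buf='RUOEOSPFV' cursor=3

Answer: RUOEOSPFV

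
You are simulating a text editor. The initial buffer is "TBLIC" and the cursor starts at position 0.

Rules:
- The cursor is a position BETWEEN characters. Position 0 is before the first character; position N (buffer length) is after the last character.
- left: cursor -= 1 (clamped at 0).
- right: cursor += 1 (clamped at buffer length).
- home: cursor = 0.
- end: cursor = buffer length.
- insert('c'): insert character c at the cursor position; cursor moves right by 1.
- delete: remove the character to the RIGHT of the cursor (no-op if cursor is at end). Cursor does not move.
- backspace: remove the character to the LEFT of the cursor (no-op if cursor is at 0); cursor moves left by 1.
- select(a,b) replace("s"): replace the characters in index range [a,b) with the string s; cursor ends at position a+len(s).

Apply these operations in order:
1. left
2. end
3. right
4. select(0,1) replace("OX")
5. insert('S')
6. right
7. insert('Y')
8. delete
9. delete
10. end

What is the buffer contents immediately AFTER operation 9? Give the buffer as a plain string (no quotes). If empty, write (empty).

After op 1 (left): buf='TBLIC' cursor=0
After op 2 (end): buf='TBLIC' cursor=5
After op 3 (right): buf='TBLIC' cursor=5
After op 4 (select(0,1) replace("OX")): buf='OXBLIC' cursor=2
After op 5 (insert('S')): buf='OXSBLIC' cursor=3
After op 6 (right): buf='OXSBLIC' cursor=4
After op 7 (insert('Y')): buf='OXSBYLIC' cursor=5
After op 8 (delete): buf='OXSBYIC' cursor=5
After op 9 (delete): buf='OXSBYC' cursor=5

Answer: OXSBYC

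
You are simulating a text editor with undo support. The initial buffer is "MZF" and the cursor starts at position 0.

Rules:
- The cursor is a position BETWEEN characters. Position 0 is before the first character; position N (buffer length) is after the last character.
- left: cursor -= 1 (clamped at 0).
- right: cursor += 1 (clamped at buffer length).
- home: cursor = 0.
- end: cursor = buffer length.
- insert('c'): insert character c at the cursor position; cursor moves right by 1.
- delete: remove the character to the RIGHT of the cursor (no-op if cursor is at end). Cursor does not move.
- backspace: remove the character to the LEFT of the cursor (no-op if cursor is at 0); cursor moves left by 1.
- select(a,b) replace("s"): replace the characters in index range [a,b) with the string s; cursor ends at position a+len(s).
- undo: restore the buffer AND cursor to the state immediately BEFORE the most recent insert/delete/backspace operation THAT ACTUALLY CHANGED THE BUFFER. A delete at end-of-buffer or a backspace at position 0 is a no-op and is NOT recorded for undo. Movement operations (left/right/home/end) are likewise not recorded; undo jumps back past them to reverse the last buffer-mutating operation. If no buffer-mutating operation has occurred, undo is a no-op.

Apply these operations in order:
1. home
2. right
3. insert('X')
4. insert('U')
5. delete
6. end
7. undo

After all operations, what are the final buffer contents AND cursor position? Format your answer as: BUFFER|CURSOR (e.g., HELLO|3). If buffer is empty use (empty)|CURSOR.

After op 1 (home): buf='MZF' cursor=0
After op 2 (right): buf='MZF' cursor=1
After op 3 (insert('X')): buf='MXZF' cursor=2
After op 4 (insert('U')): buf='MXUZF' cursor=3
After op 5 (delete): buf='MXUF' cursor=3
After op 6 (end): buf='MXUF' cursor=4
After op 7 (undo): buf='MXUZF' cursor=3

Answer: MXUZF|3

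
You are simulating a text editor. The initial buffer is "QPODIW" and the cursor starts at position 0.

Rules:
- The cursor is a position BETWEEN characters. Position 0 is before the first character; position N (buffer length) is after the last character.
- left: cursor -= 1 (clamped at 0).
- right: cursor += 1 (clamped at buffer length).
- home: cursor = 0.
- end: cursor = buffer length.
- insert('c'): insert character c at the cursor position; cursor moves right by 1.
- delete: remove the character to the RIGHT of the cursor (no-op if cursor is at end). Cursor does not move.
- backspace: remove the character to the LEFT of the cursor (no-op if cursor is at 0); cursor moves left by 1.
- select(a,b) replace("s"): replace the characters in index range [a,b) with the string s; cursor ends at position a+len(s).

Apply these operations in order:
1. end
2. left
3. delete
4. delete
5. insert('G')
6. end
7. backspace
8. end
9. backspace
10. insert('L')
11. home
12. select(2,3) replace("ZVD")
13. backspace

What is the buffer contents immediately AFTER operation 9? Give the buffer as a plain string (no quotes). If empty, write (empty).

After op 1 (end): buf='QPODIW' cursor=6
After op 2 (left): buf='QPODIW' cursor=5
After op 3 (delete): buf='QPODI' cursor=5
After op 4 (delete): buf='QPODI' cursor=5
After op 5 (insert('G')): buf='QPODIG' cursor=6
After op 6 (end): buf='QPODIG' cursor=6
After op 7 (backspace): buf='QPODI' cursor=5
After op 8 (end): buf='QPODI' cursor=5
After op 9 (backspace): buf='QPOD' cursor=4

Answer: QPOD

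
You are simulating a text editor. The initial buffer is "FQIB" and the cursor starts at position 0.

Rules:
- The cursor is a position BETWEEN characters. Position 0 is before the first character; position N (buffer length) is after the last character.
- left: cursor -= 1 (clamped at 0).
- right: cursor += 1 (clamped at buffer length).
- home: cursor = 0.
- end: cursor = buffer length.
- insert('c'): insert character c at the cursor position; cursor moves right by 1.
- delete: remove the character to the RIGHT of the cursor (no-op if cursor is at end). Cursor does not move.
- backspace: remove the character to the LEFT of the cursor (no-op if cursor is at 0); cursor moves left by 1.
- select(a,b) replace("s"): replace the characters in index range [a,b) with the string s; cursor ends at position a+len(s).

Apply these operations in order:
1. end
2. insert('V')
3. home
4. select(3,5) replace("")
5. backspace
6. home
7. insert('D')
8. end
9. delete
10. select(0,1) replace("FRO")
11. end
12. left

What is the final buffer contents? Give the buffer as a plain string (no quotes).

After op 1 (end): buf='FQIB' cursor=4
After op 2 (insert('V')): buf='FQIBV' cursor=5
After op 3 (home): buf='FQIBV' cursor=0
After op 4 (select(3,5) replace("")): buf='FQI' cursor=3
After op 5 (backspace): buf='FQ' cursor=2
After op 6 (home): buf='FQ' cursor=0
After op 7 (insert('D')): buf='DFQ' cursor=1
After op 8 (end): buf='DFQ' cursor=3
After op 9 (delete): buf='DFQ' cursor=3
After op 10 (select(0,1) replace("FRO")): buf='FROFQ' cursor=3
After op 11 (end): buf='FROFQ' cursor=5
After op 12 (left): buf='FROFQ' cursor=4

Answer: FROFQ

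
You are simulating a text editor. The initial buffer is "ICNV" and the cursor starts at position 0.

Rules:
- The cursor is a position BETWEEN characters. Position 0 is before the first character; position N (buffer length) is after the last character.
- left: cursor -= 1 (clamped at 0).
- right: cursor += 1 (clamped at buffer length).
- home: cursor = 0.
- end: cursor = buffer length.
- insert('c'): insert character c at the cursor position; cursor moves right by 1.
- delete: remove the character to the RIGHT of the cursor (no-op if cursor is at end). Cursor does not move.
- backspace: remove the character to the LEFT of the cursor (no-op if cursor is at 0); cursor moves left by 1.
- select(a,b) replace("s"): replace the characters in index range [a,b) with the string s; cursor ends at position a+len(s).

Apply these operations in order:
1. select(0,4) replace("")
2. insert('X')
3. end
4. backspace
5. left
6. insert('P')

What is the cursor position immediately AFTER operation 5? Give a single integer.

Answer: 0

Derivation:
After op 1 (select(0,4) replace("")): buf='(empty)' cursor=0
After op 2 (insert('X')): buf='X' cursor=1
After op 3 (end): buf='X' cursor=1
After op 4 (backspace): buf='(empty)' cursor=0
After op 5 (left): buf='(empty)' cursor=0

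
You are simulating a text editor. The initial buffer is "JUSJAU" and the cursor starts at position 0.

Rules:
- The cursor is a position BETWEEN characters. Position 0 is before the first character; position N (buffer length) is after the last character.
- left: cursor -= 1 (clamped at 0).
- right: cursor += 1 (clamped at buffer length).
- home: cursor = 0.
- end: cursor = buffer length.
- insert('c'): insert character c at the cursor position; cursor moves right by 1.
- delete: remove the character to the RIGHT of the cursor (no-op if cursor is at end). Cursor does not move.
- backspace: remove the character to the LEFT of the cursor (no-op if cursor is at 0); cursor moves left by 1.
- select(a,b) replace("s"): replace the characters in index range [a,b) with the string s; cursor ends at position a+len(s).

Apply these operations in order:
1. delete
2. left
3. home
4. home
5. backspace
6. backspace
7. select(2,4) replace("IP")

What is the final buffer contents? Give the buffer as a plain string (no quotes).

After op 1 (delete): buf='USJAU' cursor=0
After op 2 (left): buf='USJAU' cursor=0
After op 3 (home): buf='USJAU' cursor=0
After op 4 (home): buf='USJAU' cursor=0
After op 5 (backspace): buf='USJAU' cursor=0
After op 6 (backspace): buf='USJAU' cursor=0
After op 7 (select(2,4) replace("IP")): buf='USIPU' cursor=4

Answer: USIPU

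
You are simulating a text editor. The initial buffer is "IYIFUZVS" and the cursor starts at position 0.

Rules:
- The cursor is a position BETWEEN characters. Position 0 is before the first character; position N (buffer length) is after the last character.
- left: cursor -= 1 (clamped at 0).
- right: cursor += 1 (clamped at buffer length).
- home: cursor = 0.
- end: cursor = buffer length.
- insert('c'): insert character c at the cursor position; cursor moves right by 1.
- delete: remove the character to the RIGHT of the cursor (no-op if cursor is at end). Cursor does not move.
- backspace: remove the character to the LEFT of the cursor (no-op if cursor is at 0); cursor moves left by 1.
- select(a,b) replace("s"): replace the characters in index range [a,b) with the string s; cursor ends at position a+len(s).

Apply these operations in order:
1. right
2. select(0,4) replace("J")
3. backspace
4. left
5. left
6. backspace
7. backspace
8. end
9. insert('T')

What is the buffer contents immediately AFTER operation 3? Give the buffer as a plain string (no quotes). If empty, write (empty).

After op 1 (right): buf='IYIFUZVS' cursor=1
After op 2 (select(0,4) replace("J")): buf='JUZVS' cursor=1
After op 3 (backspace): buf='UZVS' cursor=0

Answer: UZVS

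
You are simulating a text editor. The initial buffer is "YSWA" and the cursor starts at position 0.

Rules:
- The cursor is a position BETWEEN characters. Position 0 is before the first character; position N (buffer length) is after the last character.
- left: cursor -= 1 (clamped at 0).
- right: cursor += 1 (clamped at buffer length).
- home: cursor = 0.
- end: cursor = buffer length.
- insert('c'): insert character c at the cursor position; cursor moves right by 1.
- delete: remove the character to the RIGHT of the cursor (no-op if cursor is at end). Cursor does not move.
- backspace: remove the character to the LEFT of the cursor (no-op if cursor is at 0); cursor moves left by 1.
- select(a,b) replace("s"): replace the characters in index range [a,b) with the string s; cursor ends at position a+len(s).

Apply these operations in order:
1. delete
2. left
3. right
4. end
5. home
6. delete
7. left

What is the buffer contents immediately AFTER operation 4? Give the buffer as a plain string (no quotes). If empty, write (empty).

After op 1 (delete): buf='SWA' cursor=0
After op 2 (left): buf='SWA' cursor=0
After op 3 (right): buf='SWA' cursor=1
After op 4 (end): buf='SWA' cursor=3

Answer: SWA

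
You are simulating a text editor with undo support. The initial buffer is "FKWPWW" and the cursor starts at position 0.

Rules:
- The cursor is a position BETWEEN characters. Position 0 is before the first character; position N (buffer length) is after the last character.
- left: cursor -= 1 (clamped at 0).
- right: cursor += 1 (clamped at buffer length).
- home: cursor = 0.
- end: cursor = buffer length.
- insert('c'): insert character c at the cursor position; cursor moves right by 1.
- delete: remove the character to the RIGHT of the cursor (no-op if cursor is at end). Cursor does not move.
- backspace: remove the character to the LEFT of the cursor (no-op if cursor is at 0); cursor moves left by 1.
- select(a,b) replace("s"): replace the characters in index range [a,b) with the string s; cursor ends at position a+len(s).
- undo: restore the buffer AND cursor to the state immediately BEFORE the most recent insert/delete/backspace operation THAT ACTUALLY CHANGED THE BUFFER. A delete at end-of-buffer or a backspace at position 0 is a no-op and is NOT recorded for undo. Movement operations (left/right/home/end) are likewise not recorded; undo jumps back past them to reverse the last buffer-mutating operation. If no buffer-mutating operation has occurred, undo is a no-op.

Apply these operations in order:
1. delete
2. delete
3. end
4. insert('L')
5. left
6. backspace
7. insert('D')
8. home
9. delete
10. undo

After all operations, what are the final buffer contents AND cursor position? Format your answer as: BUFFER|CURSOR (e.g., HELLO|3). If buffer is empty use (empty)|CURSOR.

After op 1 (delete): buf='KWPWW' cursor=0
After op 2 (delete): buf='WPWW' cursor=0
After op 3 (end): buf='WPWW' cursor=4
After op 4 (insert('L')): buf='WPWWL' cursor=5
After op 5 (left): buf='WPWWL' cursor=4
After op 6 (backspace): buf='WPWL' cursor=3
After op 7 (insert('D')): buf='WPWDL' cursor=4
After op 8 (home): buf='WPWDL' cursor=0
After op 9 (delete): buf='PWDL' cursor=0
After op 10 (undo): buf='WPWDL' cursor=0

Answer: WPWDL|0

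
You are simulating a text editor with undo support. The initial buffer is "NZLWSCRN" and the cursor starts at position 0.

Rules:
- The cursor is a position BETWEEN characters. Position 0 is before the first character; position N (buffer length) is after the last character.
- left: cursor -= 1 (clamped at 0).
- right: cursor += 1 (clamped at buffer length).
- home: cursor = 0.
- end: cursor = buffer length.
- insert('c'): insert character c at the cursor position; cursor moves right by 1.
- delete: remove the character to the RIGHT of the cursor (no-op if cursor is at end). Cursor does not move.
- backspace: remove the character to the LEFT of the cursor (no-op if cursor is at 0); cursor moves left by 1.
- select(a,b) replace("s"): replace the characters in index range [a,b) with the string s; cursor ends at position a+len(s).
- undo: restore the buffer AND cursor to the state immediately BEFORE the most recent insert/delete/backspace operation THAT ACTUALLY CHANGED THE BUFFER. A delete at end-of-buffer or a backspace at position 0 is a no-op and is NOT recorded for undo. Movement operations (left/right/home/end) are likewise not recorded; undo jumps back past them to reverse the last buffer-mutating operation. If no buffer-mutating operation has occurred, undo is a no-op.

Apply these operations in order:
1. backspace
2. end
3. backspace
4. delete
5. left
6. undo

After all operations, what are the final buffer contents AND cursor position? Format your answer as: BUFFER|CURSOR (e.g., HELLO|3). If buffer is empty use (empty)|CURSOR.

Answer: NZLWSCRN|8

Derivation:
After op 1 (backspace): buf='NZLWSCRN' cursor=0
After op 2 (end): buf='NZLWSCRN' cursor=8
After op 3 (backspace): buf='NZLWSCR' cursor=7
After op 4 (delete): buf='NZLWSCR' cursor=7
After op 5 (left): buf='NZLWSCR' cursor=6
After op 6 (undo): buf='NZLWSCRN' cursor=8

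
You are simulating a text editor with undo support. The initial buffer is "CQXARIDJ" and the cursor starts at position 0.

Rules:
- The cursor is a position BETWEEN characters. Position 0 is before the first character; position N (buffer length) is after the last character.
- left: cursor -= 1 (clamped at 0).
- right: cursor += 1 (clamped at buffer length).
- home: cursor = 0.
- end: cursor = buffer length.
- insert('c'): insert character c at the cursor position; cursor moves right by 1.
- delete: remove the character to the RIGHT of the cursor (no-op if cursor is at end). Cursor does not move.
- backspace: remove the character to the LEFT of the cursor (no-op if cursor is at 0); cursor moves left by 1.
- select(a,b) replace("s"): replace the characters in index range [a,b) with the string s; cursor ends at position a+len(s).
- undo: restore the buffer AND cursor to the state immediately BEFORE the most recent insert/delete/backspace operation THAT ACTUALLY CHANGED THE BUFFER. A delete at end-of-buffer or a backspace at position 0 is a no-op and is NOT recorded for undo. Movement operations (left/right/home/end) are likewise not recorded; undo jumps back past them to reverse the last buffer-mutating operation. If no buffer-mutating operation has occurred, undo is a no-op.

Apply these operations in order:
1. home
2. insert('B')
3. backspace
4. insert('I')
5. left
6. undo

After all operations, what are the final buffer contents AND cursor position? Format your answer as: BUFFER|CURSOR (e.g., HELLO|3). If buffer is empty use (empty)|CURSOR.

Answer: CQXARIDJ|0

Derivation:
After op 1 (home): buf='CQXARIDJ' cursor=0
After op 2 (insert('B')): buf='BCQXARIDJ' cursor=1
After op 3 (backspace): buf='CQXARIDJ' cursor=0
After op 4 (insert('I')): buf='ICQXARIDJ' cursor=1
After op 5 (left): buf='ICQXARIDJ' cursor=0
After op 6 (undo): buf='CQXARIDJ' cursor=0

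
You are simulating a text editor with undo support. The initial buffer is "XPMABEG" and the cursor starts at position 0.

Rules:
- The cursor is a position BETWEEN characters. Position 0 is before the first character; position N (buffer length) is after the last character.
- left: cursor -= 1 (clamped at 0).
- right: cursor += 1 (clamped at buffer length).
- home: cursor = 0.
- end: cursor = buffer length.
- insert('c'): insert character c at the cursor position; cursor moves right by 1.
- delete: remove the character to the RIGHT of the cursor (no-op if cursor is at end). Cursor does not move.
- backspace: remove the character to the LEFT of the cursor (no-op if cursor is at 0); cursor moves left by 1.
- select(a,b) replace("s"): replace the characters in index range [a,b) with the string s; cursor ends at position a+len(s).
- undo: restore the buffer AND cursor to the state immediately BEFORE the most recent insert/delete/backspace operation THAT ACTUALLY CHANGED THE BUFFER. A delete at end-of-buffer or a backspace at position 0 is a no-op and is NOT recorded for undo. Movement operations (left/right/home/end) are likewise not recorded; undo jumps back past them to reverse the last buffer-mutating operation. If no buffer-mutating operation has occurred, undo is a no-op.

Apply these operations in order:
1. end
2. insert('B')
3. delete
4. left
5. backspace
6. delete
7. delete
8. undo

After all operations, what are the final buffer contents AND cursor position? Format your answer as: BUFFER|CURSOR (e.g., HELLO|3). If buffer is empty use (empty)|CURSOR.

Answer: XPMABEB|6

Derivation:
After op 1 (end): buf='XPMABEG' cursor=7
After op 2 (insert('B')): buf='XPMABEGB' cursor=8
After op 3 (delete): buf='XPMABEGB' cursor=8
After op 4 (left): buf='XPMABEGB' cursor=7
After op 5 (backspace): buf='XPMABEB' cursor=6
After op 6 (delete): buf='XPMABE' cursor=6
After op 7 (delete): buf='XPMABE' cursor=6
After op 8 (undo): buf='XPMABEB' cursor=6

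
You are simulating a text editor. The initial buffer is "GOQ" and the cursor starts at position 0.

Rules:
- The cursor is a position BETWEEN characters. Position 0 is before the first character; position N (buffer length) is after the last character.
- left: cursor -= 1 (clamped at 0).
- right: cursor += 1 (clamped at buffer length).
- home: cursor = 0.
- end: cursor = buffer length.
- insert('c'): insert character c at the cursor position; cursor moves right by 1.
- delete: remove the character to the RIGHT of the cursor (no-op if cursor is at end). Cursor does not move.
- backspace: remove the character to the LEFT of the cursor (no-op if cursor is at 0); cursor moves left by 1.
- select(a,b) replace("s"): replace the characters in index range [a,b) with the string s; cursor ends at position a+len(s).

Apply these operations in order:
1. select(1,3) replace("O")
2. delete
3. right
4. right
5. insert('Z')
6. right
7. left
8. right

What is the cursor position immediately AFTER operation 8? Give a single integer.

Answer: 3

Derivation:
After op 1 (select(1,3) replace("O")): buf='GO' cursor=2
After op 2 (delete): buf='GO' cursor=2
After op 3 (right): buf='GO' cursor=2
After op 4 (right): buf='GO' cursor=2
After op 5 (insert('Z')): buf='GOZ' cursor=3
After op 6 (right): buf='GOZ' cursor=3
After op 7 (left): buf='GOZ' cursor=2
After op 8 (right): buf='GOZ' cursor=3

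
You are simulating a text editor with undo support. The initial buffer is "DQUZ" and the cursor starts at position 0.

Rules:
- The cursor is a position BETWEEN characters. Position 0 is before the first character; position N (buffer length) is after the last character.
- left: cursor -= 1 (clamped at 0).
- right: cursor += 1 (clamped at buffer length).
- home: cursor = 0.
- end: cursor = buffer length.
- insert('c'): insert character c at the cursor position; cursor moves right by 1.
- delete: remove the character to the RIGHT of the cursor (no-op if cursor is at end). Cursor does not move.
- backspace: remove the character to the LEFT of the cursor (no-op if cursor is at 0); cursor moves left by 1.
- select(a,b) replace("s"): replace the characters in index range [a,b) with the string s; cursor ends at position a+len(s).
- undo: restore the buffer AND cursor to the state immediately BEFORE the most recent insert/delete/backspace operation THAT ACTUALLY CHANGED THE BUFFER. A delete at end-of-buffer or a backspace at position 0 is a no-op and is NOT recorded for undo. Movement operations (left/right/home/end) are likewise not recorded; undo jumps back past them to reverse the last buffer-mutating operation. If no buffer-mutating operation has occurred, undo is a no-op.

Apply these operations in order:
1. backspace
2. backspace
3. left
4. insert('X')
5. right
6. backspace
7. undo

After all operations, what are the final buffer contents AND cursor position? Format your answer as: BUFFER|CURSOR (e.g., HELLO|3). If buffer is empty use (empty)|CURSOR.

After op 1 (backspace): buf='DQUZ' cursor=0
After op 2 (backspace): buf='DQUZ' cursor=0
After op 3 (left): buf='DQUZ' cursor=0
After op 4 (insert('X')): buf='XDQUZ' cursor=1
After op 5 (right): buf='XDQUZ' cursor=2
After op 6 (backspace): buf='XQUZ' cursor=1
After op 7 (undo): buf='XDQUZ' cursor=2

Answer: XDQUZ|2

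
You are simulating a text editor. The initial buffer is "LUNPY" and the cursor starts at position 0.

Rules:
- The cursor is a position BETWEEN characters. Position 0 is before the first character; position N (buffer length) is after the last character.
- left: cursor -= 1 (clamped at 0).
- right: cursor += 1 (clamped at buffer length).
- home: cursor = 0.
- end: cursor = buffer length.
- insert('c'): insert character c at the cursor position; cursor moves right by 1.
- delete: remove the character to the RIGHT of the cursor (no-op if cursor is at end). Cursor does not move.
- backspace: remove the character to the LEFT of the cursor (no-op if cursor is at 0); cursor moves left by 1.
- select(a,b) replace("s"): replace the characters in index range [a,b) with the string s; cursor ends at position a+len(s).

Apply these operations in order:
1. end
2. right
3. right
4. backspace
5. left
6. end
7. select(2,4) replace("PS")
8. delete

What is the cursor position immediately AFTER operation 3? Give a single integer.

After op 1 (end): buf='LUNPY' cursor=5
After op 2 (right): buf='LUNPY' cursor=5
After op 3 (right): buf='LUNPY' cursor=5

Answer: 5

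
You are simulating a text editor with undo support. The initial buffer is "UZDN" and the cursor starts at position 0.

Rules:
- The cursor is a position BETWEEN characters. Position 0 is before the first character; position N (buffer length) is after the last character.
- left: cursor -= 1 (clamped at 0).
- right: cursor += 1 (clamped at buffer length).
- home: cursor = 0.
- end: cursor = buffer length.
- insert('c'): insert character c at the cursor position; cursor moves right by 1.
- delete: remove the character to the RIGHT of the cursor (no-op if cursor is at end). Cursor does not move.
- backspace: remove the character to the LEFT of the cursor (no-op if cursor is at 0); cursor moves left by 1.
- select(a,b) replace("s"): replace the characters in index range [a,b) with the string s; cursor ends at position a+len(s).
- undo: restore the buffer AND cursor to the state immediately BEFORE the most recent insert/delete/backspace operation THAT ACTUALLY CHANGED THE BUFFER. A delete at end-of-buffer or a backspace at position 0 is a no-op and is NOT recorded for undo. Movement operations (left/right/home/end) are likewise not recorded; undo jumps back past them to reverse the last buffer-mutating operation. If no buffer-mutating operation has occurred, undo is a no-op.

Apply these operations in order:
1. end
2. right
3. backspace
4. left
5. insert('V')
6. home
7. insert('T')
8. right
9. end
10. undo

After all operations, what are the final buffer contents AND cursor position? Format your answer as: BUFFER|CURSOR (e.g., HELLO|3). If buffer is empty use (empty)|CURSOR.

After op 1 (end): buf='UZDN' cursor=4
After op 2 (right): buf='UZDN' cursor=4
After op 3 (backspace): buf='UZD' cursor=3
After op 4 (left): buf='UZD' cursor=2
After op 5 (insert('V')): buf='UZVD' cursor=3
After op 6 (home): buf='UZVD' cursor=0
After op 7 (insert('T')): buf='TUZVD' cursor=1
After op 8 (right): buf='TUZVD' cursor=2
After op 9 (end): buf='TUZVD' cursor=5
After op 10 (undo): buf='UZVD' cursor=0

Answer: UZVD|0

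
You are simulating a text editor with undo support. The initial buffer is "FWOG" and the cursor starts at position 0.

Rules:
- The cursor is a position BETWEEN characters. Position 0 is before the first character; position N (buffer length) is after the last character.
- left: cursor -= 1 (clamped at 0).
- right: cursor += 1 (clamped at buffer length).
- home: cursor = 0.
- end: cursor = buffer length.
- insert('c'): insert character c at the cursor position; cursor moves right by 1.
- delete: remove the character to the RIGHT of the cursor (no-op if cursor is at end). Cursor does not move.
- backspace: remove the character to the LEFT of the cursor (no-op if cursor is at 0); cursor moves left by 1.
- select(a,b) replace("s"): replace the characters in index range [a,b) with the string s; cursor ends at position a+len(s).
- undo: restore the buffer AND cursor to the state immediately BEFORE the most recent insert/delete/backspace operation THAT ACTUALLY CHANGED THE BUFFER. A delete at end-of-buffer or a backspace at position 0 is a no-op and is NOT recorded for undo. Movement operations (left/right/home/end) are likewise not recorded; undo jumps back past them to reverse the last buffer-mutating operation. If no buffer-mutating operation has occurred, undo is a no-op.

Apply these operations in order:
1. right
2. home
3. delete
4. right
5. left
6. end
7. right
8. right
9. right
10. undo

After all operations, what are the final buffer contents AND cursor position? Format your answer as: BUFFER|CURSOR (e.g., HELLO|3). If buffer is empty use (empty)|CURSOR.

After op 1 (right): buf='FWOG' cursor=1
After op 2 (home): buf='FWOG' cursor=0
After op 3 (delete): buf='WOG' cursor=0
After op 4 (right): buf='WOG' cursor=1
After op 5 (left): buf='WOG' cursor=0
After op 6 (end): buf='WOG' cursor=3
After op 7 (right): buf='WOG' cursor=3
After op 8 (right): buf='WOG' cursor=3
After op 9 (right): buf='WOG' cursor=3
After op 10 (undo): buf='FWOG' cursor=0

Answer: FWOG|0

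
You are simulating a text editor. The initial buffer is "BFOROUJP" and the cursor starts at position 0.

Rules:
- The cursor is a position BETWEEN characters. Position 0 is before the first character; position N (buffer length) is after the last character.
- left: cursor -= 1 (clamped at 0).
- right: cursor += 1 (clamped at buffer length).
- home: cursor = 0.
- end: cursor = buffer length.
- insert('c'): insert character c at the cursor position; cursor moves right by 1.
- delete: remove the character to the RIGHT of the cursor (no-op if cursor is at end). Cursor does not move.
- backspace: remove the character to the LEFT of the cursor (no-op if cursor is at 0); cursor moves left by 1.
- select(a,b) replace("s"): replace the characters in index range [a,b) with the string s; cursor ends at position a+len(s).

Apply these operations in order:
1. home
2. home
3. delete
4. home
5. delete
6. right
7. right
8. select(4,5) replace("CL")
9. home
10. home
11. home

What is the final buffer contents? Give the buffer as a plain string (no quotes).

After op 1 (home): buf='BFOROUJP' cursor=0
After op 2 (home): buf='BFOROUJP' cursor=0
After op 3 (delete): buf='FOROUJP' cursor=0
After op 4 (home): buf='FOROUJP' cursor=0
After op 5 (delete): buf='OROUJP' cursor=0
After op 6 (right): buf='OROUJP' cursor=1
After op 7 (right): buf='OROUJP' cursor=2
After op 8 (select(4,5) replace("CL")): buf='OROUCLP' cursor=6
After op 9 (home): buf='OROUCLP' cursor=0
After op 10 (home): buf='OROUCLP' cursor=0
After op 11 (home): buf='OROUCLP' cursor=0

Answer: OROUCLP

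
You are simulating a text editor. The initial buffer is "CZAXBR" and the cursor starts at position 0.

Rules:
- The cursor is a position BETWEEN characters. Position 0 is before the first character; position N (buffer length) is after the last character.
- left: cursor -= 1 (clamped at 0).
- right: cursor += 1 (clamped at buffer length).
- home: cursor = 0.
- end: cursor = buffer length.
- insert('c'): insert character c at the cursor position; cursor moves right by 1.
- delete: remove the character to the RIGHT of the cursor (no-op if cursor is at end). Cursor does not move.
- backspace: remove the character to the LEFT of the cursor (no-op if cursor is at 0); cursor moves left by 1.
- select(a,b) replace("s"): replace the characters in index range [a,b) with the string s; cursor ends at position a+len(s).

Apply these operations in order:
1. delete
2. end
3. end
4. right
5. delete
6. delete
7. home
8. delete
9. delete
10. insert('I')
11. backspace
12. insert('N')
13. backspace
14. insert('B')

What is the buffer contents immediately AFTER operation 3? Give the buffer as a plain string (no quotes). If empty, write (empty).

Answer: ZAXBR

Derivation:
After op 1 (delete): buf='ZAXBR' cursor=0
After op 2 (end): buf='ZAXBR' cursor=5
After op 3 (end): buf='ZAXBR' cursor=5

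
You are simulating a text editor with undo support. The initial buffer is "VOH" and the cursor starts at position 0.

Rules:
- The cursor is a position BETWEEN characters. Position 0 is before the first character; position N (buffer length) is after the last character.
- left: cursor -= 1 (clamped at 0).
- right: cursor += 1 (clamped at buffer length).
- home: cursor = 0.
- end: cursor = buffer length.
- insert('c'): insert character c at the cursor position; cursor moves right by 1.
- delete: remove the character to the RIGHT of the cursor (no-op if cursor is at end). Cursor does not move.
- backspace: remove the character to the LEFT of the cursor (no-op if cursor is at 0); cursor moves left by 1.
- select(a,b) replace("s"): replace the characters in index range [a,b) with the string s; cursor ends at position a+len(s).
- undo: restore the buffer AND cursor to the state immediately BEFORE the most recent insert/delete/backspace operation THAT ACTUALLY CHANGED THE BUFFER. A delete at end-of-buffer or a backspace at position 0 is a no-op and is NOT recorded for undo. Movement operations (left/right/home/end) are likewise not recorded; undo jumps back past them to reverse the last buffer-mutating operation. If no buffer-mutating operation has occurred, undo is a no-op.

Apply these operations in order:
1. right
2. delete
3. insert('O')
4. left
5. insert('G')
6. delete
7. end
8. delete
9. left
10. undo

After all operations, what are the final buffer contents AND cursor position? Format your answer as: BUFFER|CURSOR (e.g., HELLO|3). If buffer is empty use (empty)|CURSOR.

Answer: VGOH|2

Derivation:
After op 1 (right): buf='VOH' cursor=1
After op 2 (delete): buf='VH' cursor=1
After op 3 (insert('O')): buf='VOH' cursor=2
After op 4 (left): buf='VOH' cursor=1
After op 5 (insert('G')): buf='VGOH' cursor=2
After op 6 (delete): buf='VGH' cursor=2
After op 7 (end): buf='VGH' cursor=3
After op 8 (delete): buf='VGH' cursor=3
After op 9 (left): buf='VGH' cursor=2
After op 10 (undo): buf='VGOH' cursor=2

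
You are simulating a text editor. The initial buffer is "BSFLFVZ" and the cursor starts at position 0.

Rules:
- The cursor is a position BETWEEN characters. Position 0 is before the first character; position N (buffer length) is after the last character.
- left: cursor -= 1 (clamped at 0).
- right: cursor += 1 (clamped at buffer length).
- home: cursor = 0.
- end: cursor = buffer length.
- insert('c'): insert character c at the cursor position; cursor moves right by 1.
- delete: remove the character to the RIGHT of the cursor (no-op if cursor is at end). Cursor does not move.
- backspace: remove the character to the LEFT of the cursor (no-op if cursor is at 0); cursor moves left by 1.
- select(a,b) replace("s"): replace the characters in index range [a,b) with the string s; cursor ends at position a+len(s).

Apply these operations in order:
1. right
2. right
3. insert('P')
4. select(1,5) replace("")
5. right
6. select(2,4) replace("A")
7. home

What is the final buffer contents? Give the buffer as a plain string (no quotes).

Answer: BFA

Derivation:
After op 1 (right): buf='BSFLFVZ' cursor=1
After op 2 (right): buf='BSFLFVZ' cursor=2
After op 3 (insert('P')): buf='BSPFLFVZ' cursor=3
After op 4 (select(1,5) replace("")): buf='BFVZ' cursor=1
After op 5 (right): buf='BFVZ' cursor=2
After op 6 (select(2,4) replace("A")): buf='BFA' cursor=3
After op 7 (home): buf='BFA' cursor=0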